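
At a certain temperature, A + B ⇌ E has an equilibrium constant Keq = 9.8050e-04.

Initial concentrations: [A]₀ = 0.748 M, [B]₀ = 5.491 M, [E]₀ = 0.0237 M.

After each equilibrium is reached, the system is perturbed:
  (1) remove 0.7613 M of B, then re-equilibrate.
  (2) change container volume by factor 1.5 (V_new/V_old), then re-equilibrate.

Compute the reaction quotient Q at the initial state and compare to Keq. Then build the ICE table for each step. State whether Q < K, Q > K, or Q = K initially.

Q₀ = 0.00577; Q > K (proceeds reverse)

Q₀ = 0.00577 vs Keq = 9.8050e-04 ⇒ Q>K, reverse
Step 1:
                    A           B           E
  init          0.748       5.491      0.0237
  Δ           0.01955     0.01955    -0.01955
  eq           0.7676       5.511    0.004147
  solve Keq expr → x = -0.01955; check Q = 9.8050e-04
Then remove 0.7613 M of B.
Step 2:
                    A           B           E
  init         0.7676       4.749    0.004147
  Δ        5.6986e-04  5.6986e-04 -5.6986e-04
  eq           0.7681        4.75    0.003577
  solve Keq expr → x = -5.6986e-04; check Q = 9.8050e-04
Then change container volume by factor 1.5 (V_new/V_old).
Step 3:
                    A           B           E
  init         0.5121       3.167    0.002385
  Δ        7.9210e-04  7.9210e-04 -7.9210e-04
  eq           0.5129       3.167    0.001593
  solve Keq expr → x = -7.9210e-04; check Q = 9.8050e-04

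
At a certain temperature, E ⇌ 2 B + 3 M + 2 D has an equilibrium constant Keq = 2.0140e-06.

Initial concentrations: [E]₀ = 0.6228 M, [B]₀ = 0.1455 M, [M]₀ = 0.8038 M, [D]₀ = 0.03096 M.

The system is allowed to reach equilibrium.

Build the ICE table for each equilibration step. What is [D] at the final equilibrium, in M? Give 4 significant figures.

Q₀ = 1.6921e-05 vs Keq = 2.0140e-06 ⇒ Q>K, reverse
Step 1:
                  E         B         M         D
  init       0.6228    0.1455    0.8038   0.03096
  Δ        0.009016  -0.01803  -0.02705  -0.01803
  eq         0.6318    0.1275    0.7768   0.01293
  solve Keq expr → x = -0.009016; check Q = 2.0140e-06

[D]_eq = 0.01293 M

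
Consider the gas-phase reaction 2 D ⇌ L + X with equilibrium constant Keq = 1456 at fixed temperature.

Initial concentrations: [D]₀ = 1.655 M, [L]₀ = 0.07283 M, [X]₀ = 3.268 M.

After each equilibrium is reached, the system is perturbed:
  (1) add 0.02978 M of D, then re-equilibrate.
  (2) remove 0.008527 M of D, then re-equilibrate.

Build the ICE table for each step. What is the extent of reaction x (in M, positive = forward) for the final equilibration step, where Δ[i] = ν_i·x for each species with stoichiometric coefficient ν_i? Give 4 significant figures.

x = -0.004192 M

Q₀ = 0.0869 vs Keq = 1456 ⇒ Q<K, forward
Step 1:
                    D           L           X
  init          1.655     0.07283       3.268
  Δ            -1.606      0.8028      0.8028
  eq          0.04948      0.8756       4.071
  solve Keq expr → x = 0.8028; check Q = 1456
Then add 0.02978 M of D.
Step 2:
                    D           L           X
  init        0.07926      0.8756       4.071
  Δ          -0.02928     0.01464     0.01464
  eq          0.04998      0.8902       4.085
  solve Keq expr → x = 0.01464; check Q = 1456
Then remove 0.008527 M of D.
Step 3:
                    D           L           X
  init        0.04145      0.8902       4.085
  Δ          0.008384   -0.004192   -0.004192
  eq          0.04984       0.886       4.081
  solve Keq expr → x = -0.004192; check Q = 1456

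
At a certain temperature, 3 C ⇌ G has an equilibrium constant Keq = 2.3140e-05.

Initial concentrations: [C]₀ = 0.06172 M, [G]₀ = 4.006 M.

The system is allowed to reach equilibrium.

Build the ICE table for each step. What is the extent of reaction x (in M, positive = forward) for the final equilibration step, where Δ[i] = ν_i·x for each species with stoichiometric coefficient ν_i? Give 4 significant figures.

x = -3.966 M

Q₀ = 1.7039e+04 vs Keq = 2.3140e-05 ⇒ Q>K, reverse
Step 1:
                    C           G
  I           0.06172       4.006
  C              11.9      -3.966
  E             11.96      0.0396
  solve Keq expr → x = -3.966; check Q = 2.3140e-05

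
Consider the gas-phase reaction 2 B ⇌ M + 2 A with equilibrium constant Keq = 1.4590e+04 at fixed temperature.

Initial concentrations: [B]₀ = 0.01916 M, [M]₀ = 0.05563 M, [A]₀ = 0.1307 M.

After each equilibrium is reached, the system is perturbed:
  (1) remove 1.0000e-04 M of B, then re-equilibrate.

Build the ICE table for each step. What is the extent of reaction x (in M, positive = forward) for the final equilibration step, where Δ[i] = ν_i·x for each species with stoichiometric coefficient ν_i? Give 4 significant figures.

x = -4.9834e-05 M

Q₀ = 2.589 vs Keq = 1.4590e+04 ⇒ Q<K, forward
Step 1:
                   B          M          A
  init       0.01916    0.05563     0.1307
  Δ         -0.01884   0.009422    0.01884
  eq      3.1577e-04    0.06505     0.1495
  solve Keq expr → x = 0.009422; check Q = 1.4590e+04
Then remove 1.0000e-04 M of B.
Step 2:
                   B          M          A
  init    2.1577e-04    0.06505     0.1495
  Δ       9.9669e-05 -4.9834e-05 -9.9669e-05
  eq      3.1544e-04      0.065     0.1494
  solve Keq expr → x = -4.9834e-05; check Q = 1.4590e+04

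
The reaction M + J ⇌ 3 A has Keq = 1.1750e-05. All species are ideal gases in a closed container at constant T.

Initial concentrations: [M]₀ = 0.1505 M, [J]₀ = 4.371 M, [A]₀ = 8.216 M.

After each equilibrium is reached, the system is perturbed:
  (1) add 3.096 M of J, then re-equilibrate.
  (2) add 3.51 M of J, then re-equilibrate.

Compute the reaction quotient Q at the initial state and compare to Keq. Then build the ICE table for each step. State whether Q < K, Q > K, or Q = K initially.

Q₀ = 843.1 vs Keq = 1.1750e-05 ⇒ Q>K, reverse
Step 1:
                    M           J           A
  I            0.1505       4.371       8.216
  C             2.718       2.718      -8.154
  E             2.868       7.089     0.06205
  solve Keq expr → x = -2.718; check Q = 1.1750e-05
Then add 3.096 M of J.
Step 2:
                    M           J           A
  I             2.868       10.18     0.06205
  C         -0.002646   -0.002646    0.007939
  E             2.866       10.18     0.06999
  solve Keq expr → x = 0.002646; check Q = 1.1750e-05
Then add 3.51 M of J.
Step 3:
                    M           J           A
  I             2.866       13.69     0.06999
  C         -0.002412   -0.002412    0.007236
  E             2.863       13.69     0.07723
  solve Keq expr → x = 0.002412; check Q = 1.1750e-05

Q₀ = 843.1; Q > K (proceeds reverse)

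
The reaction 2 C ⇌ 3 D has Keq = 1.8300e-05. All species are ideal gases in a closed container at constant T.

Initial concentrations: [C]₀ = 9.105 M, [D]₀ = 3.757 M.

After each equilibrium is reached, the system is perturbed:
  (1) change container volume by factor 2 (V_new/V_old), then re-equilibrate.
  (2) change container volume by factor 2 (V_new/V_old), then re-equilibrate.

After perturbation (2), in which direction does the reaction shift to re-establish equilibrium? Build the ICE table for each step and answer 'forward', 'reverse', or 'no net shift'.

Direction: forward

Q₀ = 0.6397 vs Keq = 1.8300e-05 ⇒ Q>K, reverse
Step 1:
                   C          D
  init         9.105      3.757
  Δ            2.415     -3.623
  eq           11.52     0.1344
  solve Keq expr → x = -1.208; check Q = 1.8300e-05
Then change container volume by factor 2 (V_new/V_old).
Step 2:
                   C          D
  init          5.76    0.06721
  Δ         -0.01157    0.01736
  eq           5.748    0.08456
  solve Keq expr → x = 0.005785; check Q = 1.8300e-05
Then change container volume by factor 2 (V_new/V_old).
Step 3:
                   C          D
  init         2.874    0.04228
  Δ        -0.007267     0.0109
  eq           2.867    0.05318
  solve Keq expr → x = 0.003633; check Q = 1.8300e-05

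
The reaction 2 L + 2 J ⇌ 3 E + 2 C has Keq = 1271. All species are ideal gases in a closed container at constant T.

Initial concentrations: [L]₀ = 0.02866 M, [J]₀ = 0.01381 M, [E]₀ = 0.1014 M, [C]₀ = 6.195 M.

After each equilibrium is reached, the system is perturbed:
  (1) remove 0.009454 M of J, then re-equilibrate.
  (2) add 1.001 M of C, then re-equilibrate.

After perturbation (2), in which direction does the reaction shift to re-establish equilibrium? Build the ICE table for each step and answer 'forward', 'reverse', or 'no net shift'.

Direction: reverse

Q₀ = 2.5542e+05 vs Keq = 1271 ⇒ Q>K, reverse
Step 1:
                   L          J          E          C
  init       0.02866    0.01381     0.1014      6.195
  Δ           0.0287     0.0287   -0.04305    -0.0287
  eq         0.05736    0.04251    0.05835      6.166
  solve Keq expr → x = -0.01435; check Q = 1271
Then remove 0.009454 M of J.
Step 2:
                   L          J          E          C
  init       0.05736    0.03305    0.05835      6.166
  Δ         0.002917   0.002917  -0.004375  -0.002917
  eq         0.06027    0.03597    0.05398      6.163
  solve Keq expr → x = -0.001458; check Q = 1271
Then add 1.001 M of C.
Step 3:
                   L          J          E          C
  init       0.06027    0.03597    0.05398      7.164
  Δ         0.001742   0.001742  -0.002614  -0.001742
  eq         0.06202    0.03771    0.05136      7.163
  solve Keq expr → x = -8.7123e-04; check Q = 1271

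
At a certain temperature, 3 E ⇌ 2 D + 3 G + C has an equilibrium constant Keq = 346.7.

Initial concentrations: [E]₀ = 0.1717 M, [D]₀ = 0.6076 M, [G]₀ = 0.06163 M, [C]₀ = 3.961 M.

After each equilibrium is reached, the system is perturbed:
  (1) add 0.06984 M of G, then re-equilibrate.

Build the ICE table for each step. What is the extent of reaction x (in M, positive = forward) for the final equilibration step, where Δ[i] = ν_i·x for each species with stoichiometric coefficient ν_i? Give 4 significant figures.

x = -0.003429 M

Q₀ = 0.06762 vs Keq = 346.7 ⇒ Q<K, forward
Step 1:
                  E         D         G         C
  init       0.1717    0.6076   0.06163     3.961
  Δ         -0.1364   0.09096    0.1364   0.04548
  eq        0.03526    0.6986    0.1981     4.006
  solve Keq expr → x = 0.04548; check Q = 346.7
Then add 0.06984 M of G.
Step 2:
                  E         D         G         C
  init      0.03526    0.6986    0.2679     4.006
  Δ         0.01029 -0.006858  -0.01029 -0.003429
  eq        0.04554    0.6917    0.2576     4.003
  solve Keq expr → x = -0.003429; check Q = 346.7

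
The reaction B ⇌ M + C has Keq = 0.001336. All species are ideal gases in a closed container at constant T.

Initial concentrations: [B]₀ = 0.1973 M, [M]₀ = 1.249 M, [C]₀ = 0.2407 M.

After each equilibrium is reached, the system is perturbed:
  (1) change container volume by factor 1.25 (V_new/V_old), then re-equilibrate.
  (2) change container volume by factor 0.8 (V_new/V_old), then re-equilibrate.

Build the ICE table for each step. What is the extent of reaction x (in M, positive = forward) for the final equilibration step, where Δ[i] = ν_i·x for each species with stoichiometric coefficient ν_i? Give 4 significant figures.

Q₀ = 1.524 vs Keq = 0.001336 ⇒ Q>K, reverse
Step 1:
                    B           M           C
  init         0.1973       1.249      0.2407
  Δ            0.2401     -0.2401     -0.2401
  eq           0.4374       1.009  5.7925e-04
  solve Keq expr → x = -0.2401; check Q = 0.001336
Then change container volume by factor 1.25 (V_new/V_old).
Step 2:
                    B           M           C
  init         0.3499      0.8071  4.6340e-04
  Δ       -1.1558e-04  1.1558e-04  1.1558e-04
  eq           0.3498      0.8072  5.7898e-04
  solve Keq expr → x = 1.1558e-04; check Q = 0.001336
Then change container volume by factor 0.8 (V_new/V_old).
Step 3:
                    B           M           C
  init         0.4373       1.009  7.2372e-04
  Δ        1.4447e-04 -1.4447e-04 -1.4447e-04
  eq           0.4374       1.009  5.7925e-04
  solve Keq expr → x = -1.4447e-04; check Q = 0.001336

x = -1.4447e-04 M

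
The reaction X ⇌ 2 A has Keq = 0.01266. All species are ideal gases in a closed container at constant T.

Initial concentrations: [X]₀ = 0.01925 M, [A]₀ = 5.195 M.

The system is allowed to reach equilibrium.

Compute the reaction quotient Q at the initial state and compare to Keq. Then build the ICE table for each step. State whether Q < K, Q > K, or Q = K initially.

Q₀ = 1402; Q > K (proceeds reverse)

Q₀ = 1402 vs Keq = 0.01266 ⇒ Q>K, reverse
Step 1:
                  X         A
  I         0.01925     5.195
  C           2.508    -5.016
  E           2.527    0.1789
  solve Keq expr → x = -2.508; check Q = 0.01266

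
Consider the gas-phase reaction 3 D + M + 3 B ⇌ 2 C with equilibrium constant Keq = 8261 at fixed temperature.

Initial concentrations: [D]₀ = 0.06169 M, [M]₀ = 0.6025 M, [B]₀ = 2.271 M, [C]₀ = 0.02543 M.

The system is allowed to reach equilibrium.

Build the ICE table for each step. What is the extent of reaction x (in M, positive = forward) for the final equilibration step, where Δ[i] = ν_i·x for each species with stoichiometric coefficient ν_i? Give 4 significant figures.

Q₀ = 0.3903 vs Keq = 8261 ⇒ Q<K, forward
Step 1:
                   D          M          B          C
  init       0.06169     0.6025      2.271    0.02543
  Δ         -0.05742   -0.01914   -0.05742    0.03828
  eq        0.004266     0.5834      2.214    0.06371
  solve Keq expr → x = 0.01914; check Q = 8261

x = 0.01914 M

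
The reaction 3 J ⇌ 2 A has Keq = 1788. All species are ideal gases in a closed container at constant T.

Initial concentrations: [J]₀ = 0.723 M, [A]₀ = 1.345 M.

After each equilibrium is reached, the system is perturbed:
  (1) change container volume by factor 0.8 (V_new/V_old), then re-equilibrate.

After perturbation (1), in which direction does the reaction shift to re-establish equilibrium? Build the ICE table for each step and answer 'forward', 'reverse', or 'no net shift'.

Direction: forward

Q₀ = 4.787 vs Keq = 1788 ⇒ Q<K, forward
Step 1:
                  J         A
  init        0.723     1.345
  Δ         -0.6035    0.4023
  eq         0.1195     1.747
  solve Keq expr → x = 0.2012; check Q = 1788
Then change container volume by factor 0.8 (V_new/V_old).
Step 2:
                  J         A
  init       0.1494     2.184
  Δ        -0.01042  0.006944
  eq          0.139     2.191
  solve Keq expr → x = 0.003472; check Q = 1788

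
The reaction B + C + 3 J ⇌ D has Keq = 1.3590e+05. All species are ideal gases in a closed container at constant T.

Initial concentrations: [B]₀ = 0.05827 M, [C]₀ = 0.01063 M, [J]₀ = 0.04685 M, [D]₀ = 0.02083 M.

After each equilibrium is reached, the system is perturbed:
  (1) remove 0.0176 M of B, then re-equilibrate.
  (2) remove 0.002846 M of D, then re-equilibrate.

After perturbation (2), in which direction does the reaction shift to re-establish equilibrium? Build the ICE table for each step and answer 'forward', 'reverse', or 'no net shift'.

Q₀ = 3.2703e+05 vs Keq = 1.3590e+05 ⇒ Q>K, reverse
Step 1:
                    B           C           J           D
  I           0.05827     0.01063     0.04685     0.02083
  C          0.002665    0.002665    0.007996   -0.002665
  E           0.06094      0.0133     0.05485     0.01816
  solve Keq expr → x = -0.002665; check Q = 1.3590e+05
Then remove 0.0176 M of B.
Step 2:
                    B           C           J           D
  I           0.04334      0.0133     0.05485     0.01816
  C          0.001095    0.001095    0.003286   -0.001095
  E           0.04443     0.01439     0.05813     0.01707
  solve Keq expr → x = -0.001095; check Q = 1.3590e+05
Then remove 0.002846 M of D.
Step 3:
                    B           C           J           D
  I           0.04443     0.01439     0.05813     0.01422
  C       -5.7064e-04 -5.7064e-04   -0.001712  5.7064e-04
  E           0.04386     0.01382     0.05642     0.01479
  solve Keq expr → x = 5.7064e-04; check Q = 1.3590e+05

Direction: forward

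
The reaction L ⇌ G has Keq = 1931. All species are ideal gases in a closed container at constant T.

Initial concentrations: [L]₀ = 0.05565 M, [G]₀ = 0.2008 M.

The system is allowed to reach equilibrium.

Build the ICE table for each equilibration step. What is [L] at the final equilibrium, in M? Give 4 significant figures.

[L]_eq = 1.3274e-04 M

Q₀ = 3.608 vs Keq = 1931 ⇒ Q<K, forward
Step 1:
                    L           G
  init        0.05565      0.2008
  Δ          -0.05552     0.05552
  eq       1.3274e-04      0.2563
  solve Keq expr → x = 0.05552; check Q = 1931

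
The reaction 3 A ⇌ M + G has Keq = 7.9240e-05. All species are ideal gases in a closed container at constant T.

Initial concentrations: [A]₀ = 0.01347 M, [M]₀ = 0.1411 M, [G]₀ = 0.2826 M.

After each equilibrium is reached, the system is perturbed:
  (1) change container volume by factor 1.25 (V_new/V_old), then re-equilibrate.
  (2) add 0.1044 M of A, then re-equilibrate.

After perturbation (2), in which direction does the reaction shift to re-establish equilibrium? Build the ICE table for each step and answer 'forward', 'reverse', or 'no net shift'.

Q₀ = 1.6315e+04 vs Keq = 7.9240e-05 ⇒ Q>K, reverse
Step 1:
                    A           M           G
  Initial     0.01347      0.1411      0.2826
  Change       0.4232     -0.1411     -0.1411
  Equil        0.4366  4.6600e-05      0.1415
  solve Keq expr → x = -0.1411; check Q = 7.9240e-05
Then change container volume by factor 1.25 (V_new/V_old).
Step 2:
                    A           M           G
  Initial      0.3493  3.7280e-05      0.1132
  Change   2.2345e-05 -7.4483e-06 -7.4483e-06
  Equil        0.3493  2.9832e-05      0.1132
  solve Keq expr → x = -7.4483e-06; check Q = 7.9240e-05
Then add 0.1044 M of A.
Step 3:
                    A           M           G
  Initial      0.4537  2.9832e-05      0.1132
  Change  -1.0641e-04  3.5470e-05  3.5470e-05
  Equil        0.4536  6.5302e-05      0.1133
  solve Keq expr → x = 3.5470e-05; check Q = 7.9240e-05

Direction: forward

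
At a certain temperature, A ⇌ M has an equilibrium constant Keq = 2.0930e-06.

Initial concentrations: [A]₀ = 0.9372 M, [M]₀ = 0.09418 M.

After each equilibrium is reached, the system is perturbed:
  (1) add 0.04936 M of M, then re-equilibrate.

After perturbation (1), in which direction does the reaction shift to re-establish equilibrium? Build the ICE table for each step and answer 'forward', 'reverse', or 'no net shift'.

Direction: reverse

Q₀ = 0.1005 vs Keq = 2.0930e-06 ⇒ Q>K, reverse
Step 1:
                   A          M
  Initial     0.9372    0.09418
  Change     0.09418   -0.09418
  Equil        1.031 2.1587e-06
  solve Keq expr → x = -0.09418; check Q = 2.0930e-06
Then add 0.04936 M of M.
Step 2:
                   A          M
  Initial      1.031    0.04936
  Change     0.04936   -0.04936
  Equil        1.081 2.2620e-06
  solve Keq expr → x = -0.04936; check Q = 2.0930e-06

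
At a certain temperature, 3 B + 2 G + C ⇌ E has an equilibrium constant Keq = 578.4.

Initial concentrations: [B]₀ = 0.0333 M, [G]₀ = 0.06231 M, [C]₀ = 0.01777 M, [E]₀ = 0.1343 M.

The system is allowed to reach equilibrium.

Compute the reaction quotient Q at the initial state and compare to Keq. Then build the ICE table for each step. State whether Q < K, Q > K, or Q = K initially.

Q₀ = 5.2716e+07; Q > K (proceeds reverse)

Q₀ = 5.2716e+07 vs Keq = 578.4 ⇒ Q>K, reverse
Step 1:
                   B          G          C          E
  init        0.0333    0.06231    0.01777     0.1343
  Δ           0.2381     0.1588    0.07938   -0.07938
  eq          0.2714     0.2211    0.09715    0.05492
  solve Keq expr → x = -0.07938; check Q = 578.4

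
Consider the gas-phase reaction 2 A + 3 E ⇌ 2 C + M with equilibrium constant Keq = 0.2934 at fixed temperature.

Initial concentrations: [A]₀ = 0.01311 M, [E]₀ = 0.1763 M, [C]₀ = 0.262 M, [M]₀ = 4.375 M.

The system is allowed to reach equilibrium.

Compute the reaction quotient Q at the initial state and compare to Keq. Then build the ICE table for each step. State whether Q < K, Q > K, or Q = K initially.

Q₀ = 3.1887e+05 vs Keq = 0.2934 ⇒ Q>K, reverse
Step 1:
                  A         E         C         M
  init      0.01311    0.1763     0.262     4.375
  Δ          0.2366    0.3549   -0.2366   -0.1183
  eq         0.2497    0.5312   0.02538     4.257
  solve Keq expr → x = -0.1183; check Q = 0.2934

Q₀ = 3.1887e+05; Q > K (proceeds reverse)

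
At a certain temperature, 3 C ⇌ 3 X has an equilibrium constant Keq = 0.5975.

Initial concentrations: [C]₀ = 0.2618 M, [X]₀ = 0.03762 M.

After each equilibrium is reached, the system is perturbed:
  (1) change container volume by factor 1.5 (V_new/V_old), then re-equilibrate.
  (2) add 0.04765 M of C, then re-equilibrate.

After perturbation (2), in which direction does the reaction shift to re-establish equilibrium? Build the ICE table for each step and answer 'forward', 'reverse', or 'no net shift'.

Direction: forward

Q₀ = 0.002967 vs Keq = 0.5975 ⇒ Q<K, forward
Step 1:
                   C          X
  init        0.2618    0.03762
  Δ         -0.09927    0.09927
  eq          0.1625     0.1369
  solve Keq expr → x = 0.03309; check Q = 0.5975
Then change container volume by factor 1.5 (V_new/V_old).
Step 2:
                   C          X
  init        0.1084    0.09126
  Δ                0          0
  eq          0.1084    0.09126
  solve Keq expr → x = 0; check Q = 0.5975
Then add 0.04765 M of C.
Step 3:
                   C          X
  init         0.156    0.09126
  Δ         -0.02179    0.02179
  eq          0.1342      0.113
  solve Keq expr → x = 0.007262; check Q = 0.5975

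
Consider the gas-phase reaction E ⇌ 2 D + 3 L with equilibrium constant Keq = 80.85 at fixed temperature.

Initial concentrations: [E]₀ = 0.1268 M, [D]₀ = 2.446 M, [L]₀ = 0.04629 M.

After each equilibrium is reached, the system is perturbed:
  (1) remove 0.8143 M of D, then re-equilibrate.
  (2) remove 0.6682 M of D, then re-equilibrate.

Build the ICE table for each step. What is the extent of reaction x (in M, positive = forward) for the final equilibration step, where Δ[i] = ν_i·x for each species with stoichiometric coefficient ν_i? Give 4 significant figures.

Q₀ = 0.00468 vs Keq = 80.85 ⇒ Q<K, forward
Step 1:
                  E         D         L
  Initial    0.1268     2.446   0.04629
  Change    -0.1207    0.2414    0.3621
  Equil    0.006086     2.687    0.4084
  solve Keq expr → x = 0.1207; check Q = 80.85
Then remove 0.8143 M of D.
Step 2:
                  E         D         L
  Initial  0.006086     1.873    0.4084
  Change  -0.002916  0.005832  0.008747
  Equil     0.00317     1.879    0.4172
  solve Keq expr → x = 0.002916; check Q = 80.85
Then remove 0.6682 M of D.
Step 3:
                  E         D         L
  Initial   0.00317     1.211    0.4172
  Change  -0.001794  0.003589  0.005383
  Equil    0.001376     1.214    0.4226
  solve Keq expr → x = 0.001794; check Q = 80.85

x = 0.001794 M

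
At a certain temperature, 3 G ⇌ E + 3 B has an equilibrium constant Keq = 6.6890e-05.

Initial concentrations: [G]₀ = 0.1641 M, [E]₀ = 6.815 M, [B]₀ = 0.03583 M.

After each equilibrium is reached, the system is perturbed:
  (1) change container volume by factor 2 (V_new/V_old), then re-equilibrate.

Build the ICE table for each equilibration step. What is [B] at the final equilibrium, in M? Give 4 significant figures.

Q₀ = 0.07094 vs Keq = 6.6890e-05 ⇒ Q>K, reverse
Step 1:
                  G         E         B
  Initial    0.1641     6.815   0.03583
  Change    0.03164  -0.01055  -0.03164
  Equil      0.1957     6.804  0.004193
  solve Keq expr → x = -0.01055; check Q = 6.6890e-05
Then change container volume by factor 2 (V_new/V_old).
Step 2:
                  G         E         B
  Initial   0.09787     3.402  0.002097
  Change  -5.3056e-04 1.7685e-04 5.3056e-04
  Equil     0.09734     3.402  0.002627
  solve Keq expr → x = 1.7685e-04; check Q = 6.6890e-05

[B]_eq = 0.002627 M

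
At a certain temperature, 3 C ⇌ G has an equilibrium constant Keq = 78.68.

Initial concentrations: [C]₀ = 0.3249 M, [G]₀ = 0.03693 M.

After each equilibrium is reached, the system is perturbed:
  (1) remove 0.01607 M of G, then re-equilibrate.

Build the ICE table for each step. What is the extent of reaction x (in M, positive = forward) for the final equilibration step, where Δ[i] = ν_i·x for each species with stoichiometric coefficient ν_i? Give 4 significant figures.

x = 0.001718 M

Q₀ = 1.077 vs Keq = 78.68 ⇒ Q<K, forward
Step 1:
                   C          G
  I           0.3249    0.03693
  C          -0.2137    0.07124
  E           0.1112     0.1082
  solve Keq expr → x = 0.07124; check Q = 78.68
Then remove 0.01607 M of G.
Step 2:
                   C          G
  I           0.1112     0.0921
  C        -0.005153   0.001718
  E            0.106    0.09381
  solve Keq expr → x = 0.001718; check Q = 78.68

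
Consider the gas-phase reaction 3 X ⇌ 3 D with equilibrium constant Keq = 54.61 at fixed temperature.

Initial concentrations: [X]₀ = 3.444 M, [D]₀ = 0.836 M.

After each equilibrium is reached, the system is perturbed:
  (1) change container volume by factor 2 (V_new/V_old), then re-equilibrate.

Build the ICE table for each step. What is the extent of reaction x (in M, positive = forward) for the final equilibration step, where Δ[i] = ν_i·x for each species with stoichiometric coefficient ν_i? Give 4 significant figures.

x = 0 M

Q₀ = 0.0143 vs Keq = 54.61 ⇒ Q<K, forward
Step 1:
                   X          D
  init         3.444      0.836
  Δ           -2.551      2.551
  eq          0.8928      3.387
  solve Keq expr → x = 0.8504; check Q = 54.61
Then change container volume by factor 2 (V_new/V_old).
Step 2:
                   X          D
  init        0.4464      1.694
  Δ                0          0
  eq          0.4464      1.694
  solve Keq expr → x = 0; check Q = 54.61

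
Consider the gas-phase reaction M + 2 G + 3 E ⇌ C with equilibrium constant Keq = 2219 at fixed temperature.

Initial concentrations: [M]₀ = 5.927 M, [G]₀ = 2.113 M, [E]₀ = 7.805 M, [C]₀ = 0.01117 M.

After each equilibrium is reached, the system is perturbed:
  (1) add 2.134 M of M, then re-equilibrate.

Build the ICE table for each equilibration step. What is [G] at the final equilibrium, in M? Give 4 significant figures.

Q₀ = 8.8777e-07 vs Keq = 2219 ⇒ Q<K, forward
Step 1:
                    M           G           E           C
  Initial       5.927       2.113       7.805     0.01117
  Change       -1.056      -2.112      -3.168       1.056
  Equil         4.871  9.9512e-04       4.637       1.067
  solve Keq expr → x = 1.056; check Q = 2219
Then add 2.134 M of M.
Step 2:
                    M           G           E           C
  Initial       7.005  9.9512e-04       4.637       1.067
  Change  -8.2601e-05 -1.6520e-04 -2.4780e-04  8.2601e-05
  Equil         7.005  8.2992e-04       4.637       1.067
  solve Keq expr → x = 8.2601e-05; check Q = 2219

[G]_eq = 8.2992e-04 M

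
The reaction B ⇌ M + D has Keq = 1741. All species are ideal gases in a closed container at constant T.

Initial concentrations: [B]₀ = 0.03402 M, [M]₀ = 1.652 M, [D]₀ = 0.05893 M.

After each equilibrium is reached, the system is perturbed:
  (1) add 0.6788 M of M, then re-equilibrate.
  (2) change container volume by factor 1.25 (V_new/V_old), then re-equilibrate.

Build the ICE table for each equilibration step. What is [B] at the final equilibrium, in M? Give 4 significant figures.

[B]_eq = 8.0712e-05 M

Q₀ = 2.862 vs Keq = 1741 ⇒ Q<K, forward
Step 1:
                    B           M           D
  I           0.03402       1.652     0.05893
  C          -0.03393     0.03393     0.03393
  E        8.9923e-05       1.686     0.09286
  solve Keq expr → x = 0.03393; check Q = 1741
Then add 0.6788 M of M.
Step 2:
                    B           M           D
  I        8.9923e-05       2.365     0.09286
  C        3.6154e-05 -3.6154e-05 -3.6154e-05
  E        1.2608e-04       2.365     0.09282
  solve Keq expr → x = -3.6154e-05; check Q = 1741
Then change container volume by factor 1.25 (V_new/V_old).
Step 3:
                    B           M           D
  I        1.0086e-04       1.892     0.07426
  C       -2.0150e-05  2.0150e-05  2.0150e-05
  E        8.0712e-05       1.892     0.07428
  solve Keq expr → x = 2.0150e-05; check Q = 1741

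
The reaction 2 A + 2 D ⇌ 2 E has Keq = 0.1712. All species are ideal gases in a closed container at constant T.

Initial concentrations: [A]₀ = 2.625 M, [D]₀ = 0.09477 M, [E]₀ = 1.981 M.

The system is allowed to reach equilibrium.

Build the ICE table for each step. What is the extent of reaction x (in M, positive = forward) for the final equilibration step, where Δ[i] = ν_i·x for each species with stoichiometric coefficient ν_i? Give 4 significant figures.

x = -0.3843 M

Q₀ = 63.41 vs Keq = 0.1712 ⇒ Q>K, reverse
Step 1:
                  A         D         E
  Initial     2.625   0.09477     1.981
  Change     0.7686    0.7686   -0.7686
  Equil       3.394    0.8634     1.212
  solve Keq expr → x = -0.3843; check Q = 0.1712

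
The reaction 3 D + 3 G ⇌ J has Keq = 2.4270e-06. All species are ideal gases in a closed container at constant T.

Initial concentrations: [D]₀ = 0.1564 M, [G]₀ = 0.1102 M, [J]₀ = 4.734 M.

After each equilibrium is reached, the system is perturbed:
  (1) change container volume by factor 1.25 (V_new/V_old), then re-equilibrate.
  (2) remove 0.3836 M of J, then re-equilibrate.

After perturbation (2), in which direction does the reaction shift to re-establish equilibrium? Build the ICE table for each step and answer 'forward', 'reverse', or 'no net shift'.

Direction: forward

Q₀ = 9.2464e+05 vs Keq = 2.4270e-06 ⇒ Q>K, reverse
Step 1:
                    D           G           J
  Initial      0.1564      0.1102       4.734
  Change        9.246       9.246      -3.082
  Equil         9.402       9.356       1.652
  solve Keq expr → x = -3.082; check Q = 2.4270e-06
Then change container volume by factor 1.25 (V_new/V_old).
Step 2:
                    D           G           J
  Initial       7.522       7.485       1.322
  Change        1.071       1.071     -0.3571
  Equil         8.593       8.556      0.9646
  solve Keq expr → x = -0.3571; check Q = 2.4270e-06
Then remove 0.3836 M of J.
Step 3:
                    D           G           J
  Initial       8.593       8.556       0.581
  Change      -0.4114     -0.4114      0.1371
  Equil         8.182       8.145      0.7181
  solve Keq expr → x = 0.1371; check Q = 2.4270e-06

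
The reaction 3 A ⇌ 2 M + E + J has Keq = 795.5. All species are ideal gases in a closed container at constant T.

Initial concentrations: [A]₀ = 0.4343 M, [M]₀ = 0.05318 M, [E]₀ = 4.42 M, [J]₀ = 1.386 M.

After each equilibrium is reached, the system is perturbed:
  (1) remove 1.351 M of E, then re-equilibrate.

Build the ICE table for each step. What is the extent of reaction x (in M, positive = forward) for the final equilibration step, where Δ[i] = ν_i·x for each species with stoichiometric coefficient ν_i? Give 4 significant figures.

x = 0.002895 M

Q₀ = 0.2115 vs Keq = 795.5 ⇒ Q<K, forward
Step 1:
                  A         M         E         J
  I          0.4343   0.05318      4.42     1.386
  C          -0.346    0.2306    0.1153    0.1153
  E         0.08834    0.2838     4.535     1.501
  solve Keq expr → x = 0.1153; check Q = 795.5
Then remove 1.351 M of E.
Step 2:
                  A         M         E         J
  I         0.08834    0.2838     3.184     1.501
  C       -0.008685   0.00579  0.002895  0.002895
  E         0.07966    0.2896     3.187     1.504
  solve Keq expr → x = 0.002895; check Q = 795.5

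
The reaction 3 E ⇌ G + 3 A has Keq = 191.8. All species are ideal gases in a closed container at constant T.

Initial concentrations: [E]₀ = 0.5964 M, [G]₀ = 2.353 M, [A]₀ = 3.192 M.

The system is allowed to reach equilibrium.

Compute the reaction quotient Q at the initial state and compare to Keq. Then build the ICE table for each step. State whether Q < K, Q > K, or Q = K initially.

Q₀ = 360.7 vs Keq = 191.8 ⇒ Q>K, reverse
Step 1:
                    E           G           A
  Initial      0.5964       2.353       3.192
  Change       0.1106    -0.03685     -0.1106
  Equil         0.707       2.316       3.081
  solve Keq expr → x = -0.03685; check Q = 191.8

Q₀ = 360.7; Q > K (proceeds reverse)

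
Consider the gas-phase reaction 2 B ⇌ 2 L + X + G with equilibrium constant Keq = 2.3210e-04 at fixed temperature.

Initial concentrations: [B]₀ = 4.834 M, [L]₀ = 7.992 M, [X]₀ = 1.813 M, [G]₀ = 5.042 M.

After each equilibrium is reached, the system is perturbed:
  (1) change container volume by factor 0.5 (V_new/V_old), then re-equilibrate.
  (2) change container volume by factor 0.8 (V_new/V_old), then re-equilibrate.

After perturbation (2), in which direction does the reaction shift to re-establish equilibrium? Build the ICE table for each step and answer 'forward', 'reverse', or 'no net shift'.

Direction: reverse

Q₀ = 24.99 vs Keq = 2.3210e-04 ⇒ Q>K, reverse
Step 1:
                   B          L          X          G
  init         4.834      7.992      1.813      5.042
  Δ            3.625     -3.625     -1.813     -1.813
  eq           8.459      4.367 2.6976e-04      3.229
  solve Keq expr → x = -1.813; check Q = 2.3210e-04
Then change container volume by factor 0.5 (V_new/V_old).
Step 2:
                   B          L          X          G
  init         16.92      8.733 5.3952e-04      6.459
  Δ       8.0919e-04 -8.0919e-04 -4.0460e-04 -4.0460e-04
  eq           16.92      8.732 1.3493e-04      6.458
  solve Keq expr → x = -4.0460e-04; check Q = 2.3210e-04
Then change container volume by factor 0.8 (V_new/V_old).
Step 3:
                   B          L          X          G
  init         21.15      10.92 1.6866e-04      8.073
  Δ       1.2143e-04 -1.2143e-04 -6.0713e-05 -6.0713e-05
  eq           21.15      10.92 1.0795e-04      8.073
  solve Keq expr → x = -6.0713e-05; check Q = 2.3210e-04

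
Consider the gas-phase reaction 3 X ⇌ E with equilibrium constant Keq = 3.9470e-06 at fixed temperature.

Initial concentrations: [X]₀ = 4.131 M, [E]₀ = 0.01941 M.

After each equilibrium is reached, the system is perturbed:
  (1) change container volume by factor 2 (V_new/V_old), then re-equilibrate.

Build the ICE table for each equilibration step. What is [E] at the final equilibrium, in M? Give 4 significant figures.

Q₀ = 2.7533e-04 vs Keq = 3.9470e-06 ⇒ Q>K, reverse
Step 1:
                   X          E
  I            4.131    0.01941
  C          0.05736   -0.01912
  E            4.188 2.9000e-04
  solve Keq expr → x = -0.01912; check Q = 3.9470e-06
Then change container volume by factor 2 (V_new/V_old).
Step 2:
                   X          E
  I            2.094 1.4500e-04
  C       3.2620e-04 -1.0873e-04
  E            2.095 3.6267e-05
  solve Keq expr → x = -1.0873e-04; check Q = 3.9470e-06

[E]_eq = 3.6267e-05 M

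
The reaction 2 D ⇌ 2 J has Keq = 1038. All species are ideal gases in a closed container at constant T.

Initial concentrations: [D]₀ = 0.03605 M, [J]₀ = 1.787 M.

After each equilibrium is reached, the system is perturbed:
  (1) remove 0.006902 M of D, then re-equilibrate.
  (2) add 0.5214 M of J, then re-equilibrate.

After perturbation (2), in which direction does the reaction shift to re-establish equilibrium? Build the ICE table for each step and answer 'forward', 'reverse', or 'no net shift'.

Q₀ = 2457 vs Keq = 1038 ⇒ Q>K, reverse
Step 1:
                   D          J
  Initial    0.03605      1.787
  Change     0.01883   -0.01883
  Equil      0.05488      1.768
  solve Keq expr → x = -0.009416; check Q = 1038
Then remove 0.006902 M of D.
Step 2:
                   D          J
  Initial    0.04798      1.768
  Change    0.006694  -0.006694
  Equil      0.05467      1.761
  solve Keq expr → x = -0.003347; check Q = 1038
Then add 0.5214 M of J.
Step 3:
                   D          J
  Initial    0.05467      2.283
  Change      0.0157    -0.0157
  Equil      0.07037      2.267
  solve Keq expr → x = -0.007848; check Q = 1038

Direction: reverse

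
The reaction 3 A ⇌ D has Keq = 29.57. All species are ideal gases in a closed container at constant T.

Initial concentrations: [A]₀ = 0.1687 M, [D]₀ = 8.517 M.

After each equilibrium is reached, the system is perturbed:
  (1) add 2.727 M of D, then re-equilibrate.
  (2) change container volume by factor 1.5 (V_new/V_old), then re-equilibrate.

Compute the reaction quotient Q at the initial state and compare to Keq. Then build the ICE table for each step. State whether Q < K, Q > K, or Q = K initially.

Q₀ = 1774; Q > K (proceeds reverse)

Q₀ = 1774 vs Keq = 29.57 ⇒ Q>K, reverse
Step 1:
                    A           D
  I            0.1687       8.517
  C            0.4875     -0.1625
  E            0.6562       8.355
  solve Keq expr → x = -0.1625; check Q = 29.57
Then add 2.727 M of D.
Step 2:
                    A           D
  I            0.6562       11.08
  C           0.06432    -0.02144
  E            0.7205       11.06
  solve Keq expr → x = -0.02144; check Q = 29.57
Then change container volume by factor 1.5 (V_new/V_old).
Step 3:
                    A           D
  I            0.4803       7.373
  C            0.1477    -0.04923
  E             0.628       7.324
  solve Keq expr → x = -0.04923; check Q = 29.57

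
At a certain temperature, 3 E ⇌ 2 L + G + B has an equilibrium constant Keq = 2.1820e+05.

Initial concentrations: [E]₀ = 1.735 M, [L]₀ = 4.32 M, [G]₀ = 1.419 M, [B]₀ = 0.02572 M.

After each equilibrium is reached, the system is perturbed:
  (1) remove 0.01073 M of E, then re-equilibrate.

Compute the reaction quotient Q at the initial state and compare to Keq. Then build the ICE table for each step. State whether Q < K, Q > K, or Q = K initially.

Q₀ = 0.1304; Q < K (proceeds forward)

Q₀ = 0.1304 vs Keq = 2.1820e+05 ⇒ Q<K, forward
Step 1:
                    E           L           G           B
  I             1.735        4.32       1.419     0.02572
  C            -1.681       1.121      0.5603      0.5603
  E           0.05399       5.441       1.979      0.5861
  solve Keq expr → x = 0.5603; check Q = 2.1820e+05
Then remove 0.01073 M of E.
Step 2:
                    E           L           G           B
  I           0.04326       5.441       1.979      0.5861
  C           0.01054   -0.007029   -0.003515   -0.003515
  E            0.0538       5.434       1.976      0.5825
  solve Keq expr → x = -0.003515; check Q = 2.1820e+05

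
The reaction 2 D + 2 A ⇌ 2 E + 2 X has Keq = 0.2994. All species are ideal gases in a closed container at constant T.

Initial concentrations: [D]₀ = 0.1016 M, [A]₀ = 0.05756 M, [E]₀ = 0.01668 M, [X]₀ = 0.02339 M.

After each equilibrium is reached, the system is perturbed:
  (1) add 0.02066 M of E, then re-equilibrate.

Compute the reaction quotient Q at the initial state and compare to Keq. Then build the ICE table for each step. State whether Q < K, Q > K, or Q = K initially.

Q₀ = 0.004451 vs Keq = 0.2994 ⇒ Q<K, forward
Step 1:
                  D         A         E         X
  Initial    0.1016   0.05756   0.01668   0.02339
  Change   -0.02059  -0.02059   0.02059   0.02059
  Equil     0.08101   0.03697   0.03727   0.04398
  solve Keq expr → x = 0.01029; check Q = 0.2994
Then add 0.02066 M of E.
Step 2:
                  D         A         E         X
  Initial   0.08101   0.03697   0.05793   0.04398
  Change   0.005542  0.005542 -0.005542 -0.005542
  Equil     0.08655   0.04251   0.05239   0.03844
  solve Keq expr → x = -0.002771; check Q = 0.2994

Q₀ = 0.004451; Q < K (proceeds forward)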